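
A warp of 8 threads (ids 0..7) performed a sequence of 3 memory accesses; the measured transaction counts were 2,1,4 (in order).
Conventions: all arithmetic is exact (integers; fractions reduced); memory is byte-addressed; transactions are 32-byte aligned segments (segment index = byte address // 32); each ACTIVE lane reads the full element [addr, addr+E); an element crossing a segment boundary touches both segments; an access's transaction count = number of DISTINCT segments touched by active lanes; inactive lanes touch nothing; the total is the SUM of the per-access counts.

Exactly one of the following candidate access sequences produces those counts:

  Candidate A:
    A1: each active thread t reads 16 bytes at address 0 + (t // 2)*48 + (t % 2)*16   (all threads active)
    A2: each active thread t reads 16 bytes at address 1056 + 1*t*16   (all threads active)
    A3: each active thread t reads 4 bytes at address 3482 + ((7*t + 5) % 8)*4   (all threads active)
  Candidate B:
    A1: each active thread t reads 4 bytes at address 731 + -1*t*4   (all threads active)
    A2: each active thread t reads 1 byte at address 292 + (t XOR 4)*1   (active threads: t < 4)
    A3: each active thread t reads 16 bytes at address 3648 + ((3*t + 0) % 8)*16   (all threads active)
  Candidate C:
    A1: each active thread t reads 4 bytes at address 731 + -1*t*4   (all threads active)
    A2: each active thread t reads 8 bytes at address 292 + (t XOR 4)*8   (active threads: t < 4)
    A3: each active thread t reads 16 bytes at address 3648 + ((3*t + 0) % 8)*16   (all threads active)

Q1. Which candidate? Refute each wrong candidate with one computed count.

A: A1 gives 6 transactions, not 2
C: A2 gives 2 transactions, not 1
B: all counts match (2,1,4)

Answer: B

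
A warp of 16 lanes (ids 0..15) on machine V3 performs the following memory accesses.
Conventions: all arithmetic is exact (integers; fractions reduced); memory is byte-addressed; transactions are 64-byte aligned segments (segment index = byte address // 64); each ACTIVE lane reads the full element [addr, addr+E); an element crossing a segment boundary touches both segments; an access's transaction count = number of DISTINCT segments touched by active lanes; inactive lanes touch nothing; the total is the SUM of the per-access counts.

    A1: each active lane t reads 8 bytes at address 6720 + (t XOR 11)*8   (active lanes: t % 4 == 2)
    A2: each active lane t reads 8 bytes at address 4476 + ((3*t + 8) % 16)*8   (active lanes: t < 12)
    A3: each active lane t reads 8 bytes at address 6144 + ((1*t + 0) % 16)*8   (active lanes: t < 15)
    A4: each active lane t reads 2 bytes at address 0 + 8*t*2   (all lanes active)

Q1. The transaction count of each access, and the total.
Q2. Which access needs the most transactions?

A1: 2 transactions
A2: 3 transactions
A3: 2 transactions
A4: 4 transactions

Answer: 2,3,2,4; total 11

Answer: A4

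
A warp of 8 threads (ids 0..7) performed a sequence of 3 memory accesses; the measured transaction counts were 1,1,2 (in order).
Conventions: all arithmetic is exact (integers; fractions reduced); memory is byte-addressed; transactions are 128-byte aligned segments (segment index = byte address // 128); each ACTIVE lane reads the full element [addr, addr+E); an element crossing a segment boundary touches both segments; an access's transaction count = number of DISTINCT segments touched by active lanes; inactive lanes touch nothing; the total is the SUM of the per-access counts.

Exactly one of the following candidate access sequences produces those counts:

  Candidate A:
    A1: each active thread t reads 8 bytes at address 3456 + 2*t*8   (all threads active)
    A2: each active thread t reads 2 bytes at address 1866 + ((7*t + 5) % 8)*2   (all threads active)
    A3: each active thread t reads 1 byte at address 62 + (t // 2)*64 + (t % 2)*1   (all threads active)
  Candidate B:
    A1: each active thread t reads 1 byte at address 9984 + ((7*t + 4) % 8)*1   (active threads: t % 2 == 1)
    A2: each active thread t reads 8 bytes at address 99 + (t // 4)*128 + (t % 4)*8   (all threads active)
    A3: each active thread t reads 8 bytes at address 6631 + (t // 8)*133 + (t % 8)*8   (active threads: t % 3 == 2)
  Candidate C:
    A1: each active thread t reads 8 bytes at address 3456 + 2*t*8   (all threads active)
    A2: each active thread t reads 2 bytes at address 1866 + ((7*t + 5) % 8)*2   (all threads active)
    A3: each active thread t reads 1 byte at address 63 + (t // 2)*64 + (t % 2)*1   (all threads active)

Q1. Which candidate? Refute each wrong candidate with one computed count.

B: A2 gives 3 transactions, not 1
C: A3 gives 3 transactions, not 2
A: all counts match (1,1,2)

Answer: A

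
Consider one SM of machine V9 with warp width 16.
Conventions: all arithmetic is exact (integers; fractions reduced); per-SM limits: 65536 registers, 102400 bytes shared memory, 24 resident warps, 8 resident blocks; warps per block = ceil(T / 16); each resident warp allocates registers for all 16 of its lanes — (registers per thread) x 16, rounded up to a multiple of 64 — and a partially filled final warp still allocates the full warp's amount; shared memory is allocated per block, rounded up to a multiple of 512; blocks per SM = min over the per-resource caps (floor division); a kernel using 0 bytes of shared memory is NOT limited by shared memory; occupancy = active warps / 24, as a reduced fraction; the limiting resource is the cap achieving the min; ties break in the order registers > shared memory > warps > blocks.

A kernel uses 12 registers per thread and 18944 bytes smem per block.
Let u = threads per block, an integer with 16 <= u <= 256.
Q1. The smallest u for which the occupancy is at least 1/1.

Answer: u = 81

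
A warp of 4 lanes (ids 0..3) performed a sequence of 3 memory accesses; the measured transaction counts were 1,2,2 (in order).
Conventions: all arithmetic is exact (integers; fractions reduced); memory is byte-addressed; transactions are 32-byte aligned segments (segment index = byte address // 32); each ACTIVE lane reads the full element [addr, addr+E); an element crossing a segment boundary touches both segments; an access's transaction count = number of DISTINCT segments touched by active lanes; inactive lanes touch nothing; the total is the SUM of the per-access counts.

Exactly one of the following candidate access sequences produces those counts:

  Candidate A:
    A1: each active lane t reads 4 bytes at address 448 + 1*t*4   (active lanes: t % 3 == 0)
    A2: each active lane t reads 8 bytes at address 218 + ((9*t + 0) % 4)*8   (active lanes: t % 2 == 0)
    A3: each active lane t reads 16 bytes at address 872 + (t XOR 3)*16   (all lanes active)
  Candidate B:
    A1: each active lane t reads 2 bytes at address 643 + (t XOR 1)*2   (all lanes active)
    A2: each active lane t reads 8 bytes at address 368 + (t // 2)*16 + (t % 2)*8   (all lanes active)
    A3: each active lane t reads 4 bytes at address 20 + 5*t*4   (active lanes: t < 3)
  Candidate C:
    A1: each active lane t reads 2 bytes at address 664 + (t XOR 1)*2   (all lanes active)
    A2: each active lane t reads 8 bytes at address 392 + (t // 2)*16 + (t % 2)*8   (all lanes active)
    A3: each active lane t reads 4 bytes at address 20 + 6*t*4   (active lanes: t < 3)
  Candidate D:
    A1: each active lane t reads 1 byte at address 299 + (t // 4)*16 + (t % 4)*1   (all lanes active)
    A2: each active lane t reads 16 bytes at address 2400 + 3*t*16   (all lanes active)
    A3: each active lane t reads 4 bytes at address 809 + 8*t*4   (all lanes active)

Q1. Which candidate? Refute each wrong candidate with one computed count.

A: A3 gives 3 transactions, not 2
C: A3 gives 3 transactions, not 2
D: A2 gives 4 transactions, not 2
B: all counts match (1,2,2)

Answer: B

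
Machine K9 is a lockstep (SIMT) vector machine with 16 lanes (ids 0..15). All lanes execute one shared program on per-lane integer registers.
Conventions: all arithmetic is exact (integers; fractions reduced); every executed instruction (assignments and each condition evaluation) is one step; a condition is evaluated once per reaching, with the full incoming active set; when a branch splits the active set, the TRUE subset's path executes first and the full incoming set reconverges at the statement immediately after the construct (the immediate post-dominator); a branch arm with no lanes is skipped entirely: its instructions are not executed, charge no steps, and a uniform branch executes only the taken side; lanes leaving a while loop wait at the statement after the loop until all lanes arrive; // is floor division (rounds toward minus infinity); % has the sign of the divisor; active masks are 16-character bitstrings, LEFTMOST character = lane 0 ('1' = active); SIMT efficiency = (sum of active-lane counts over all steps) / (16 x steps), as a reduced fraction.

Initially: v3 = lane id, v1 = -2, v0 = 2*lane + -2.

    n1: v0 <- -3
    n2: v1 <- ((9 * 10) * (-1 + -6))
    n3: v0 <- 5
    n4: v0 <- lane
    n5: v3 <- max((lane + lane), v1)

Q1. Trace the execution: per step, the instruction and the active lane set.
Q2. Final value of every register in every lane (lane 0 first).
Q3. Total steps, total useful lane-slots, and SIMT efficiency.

step 0: v0 <- -3                     1111111111111111
step 1: v1 <- ((9 * 10) * (-1 + -6)) 1111111111111111
step 2: v0 <- 5                      1111111111111111
step 3: v0 <- lane                   1111111111111111
step 4: v3 <- max((lane + lane), v1) 1111111111111111

Answer: 5 steps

v3: 0,2,4,6,8,10,12,14,16,18,20,22,24,26,28,30
v1: -630,-630,-630,-630,-630,-630,-630,-630,-630,-630,-630,-630,-630,-630,-630,-630
v0: 0,1,2,3,4,5,6,7,8,9,10,11,12,13,14,15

steps = 5; useful = 80; efficiency = 80/80 = 1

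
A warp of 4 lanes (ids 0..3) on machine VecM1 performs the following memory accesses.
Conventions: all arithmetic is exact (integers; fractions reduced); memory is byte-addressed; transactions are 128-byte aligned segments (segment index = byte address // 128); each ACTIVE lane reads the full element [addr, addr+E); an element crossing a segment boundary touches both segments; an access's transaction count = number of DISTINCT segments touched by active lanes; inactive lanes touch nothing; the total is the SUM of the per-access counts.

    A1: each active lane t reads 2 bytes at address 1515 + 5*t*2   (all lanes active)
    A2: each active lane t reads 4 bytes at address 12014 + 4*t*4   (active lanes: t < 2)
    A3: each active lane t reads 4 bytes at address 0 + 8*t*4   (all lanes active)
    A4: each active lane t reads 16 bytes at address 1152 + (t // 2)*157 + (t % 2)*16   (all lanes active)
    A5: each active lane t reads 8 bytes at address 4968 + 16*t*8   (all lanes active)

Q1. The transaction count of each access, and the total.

A1: 2 transactions
A2: 2 transactions
A3: 1 transaction
A4: 2 transactions
A5: 4 transactions

Answer: 2,2,1,2,4; total 11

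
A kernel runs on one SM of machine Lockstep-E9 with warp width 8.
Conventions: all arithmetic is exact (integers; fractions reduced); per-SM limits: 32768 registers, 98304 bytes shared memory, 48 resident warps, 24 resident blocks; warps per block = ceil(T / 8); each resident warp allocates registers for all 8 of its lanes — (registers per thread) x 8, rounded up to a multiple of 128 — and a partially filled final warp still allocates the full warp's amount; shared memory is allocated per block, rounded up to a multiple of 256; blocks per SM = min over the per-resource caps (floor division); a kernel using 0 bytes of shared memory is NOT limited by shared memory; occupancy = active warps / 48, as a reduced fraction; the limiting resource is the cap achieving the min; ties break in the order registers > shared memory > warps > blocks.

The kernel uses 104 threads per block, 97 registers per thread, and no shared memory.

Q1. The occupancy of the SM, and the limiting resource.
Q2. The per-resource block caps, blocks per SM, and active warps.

Answer: occupancy 13/24, limited by registers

registers: 2 blocks
shared memory: no limit (kernel uses none)
warps: 3 blocks
blocks: 24 blocks

Answer: 2 blocks, 26 active warps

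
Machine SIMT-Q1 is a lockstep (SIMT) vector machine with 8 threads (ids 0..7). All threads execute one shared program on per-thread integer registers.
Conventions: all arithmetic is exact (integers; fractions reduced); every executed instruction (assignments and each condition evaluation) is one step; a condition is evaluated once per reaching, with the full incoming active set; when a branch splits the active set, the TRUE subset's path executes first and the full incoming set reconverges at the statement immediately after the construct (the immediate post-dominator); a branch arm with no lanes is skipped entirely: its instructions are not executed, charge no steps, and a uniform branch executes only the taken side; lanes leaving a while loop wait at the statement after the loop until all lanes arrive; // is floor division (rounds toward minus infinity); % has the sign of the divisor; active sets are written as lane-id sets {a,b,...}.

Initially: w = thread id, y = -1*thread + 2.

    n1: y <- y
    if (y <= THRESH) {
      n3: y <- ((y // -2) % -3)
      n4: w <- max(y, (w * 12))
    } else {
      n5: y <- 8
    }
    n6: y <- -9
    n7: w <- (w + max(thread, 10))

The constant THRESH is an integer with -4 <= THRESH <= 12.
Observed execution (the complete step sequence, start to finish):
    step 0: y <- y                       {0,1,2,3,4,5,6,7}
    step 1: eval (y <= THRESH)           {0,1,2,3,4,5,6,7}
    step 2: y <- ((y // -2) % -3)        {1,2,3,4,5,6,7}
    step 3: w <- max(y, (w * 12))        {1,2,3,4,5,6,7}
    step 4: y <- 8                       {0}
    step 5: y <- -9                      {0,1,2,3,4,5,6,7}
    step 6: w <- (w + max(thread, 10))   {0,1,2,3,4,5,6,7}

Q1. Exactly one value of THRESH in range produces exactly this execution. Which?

Answer: THRESH = 1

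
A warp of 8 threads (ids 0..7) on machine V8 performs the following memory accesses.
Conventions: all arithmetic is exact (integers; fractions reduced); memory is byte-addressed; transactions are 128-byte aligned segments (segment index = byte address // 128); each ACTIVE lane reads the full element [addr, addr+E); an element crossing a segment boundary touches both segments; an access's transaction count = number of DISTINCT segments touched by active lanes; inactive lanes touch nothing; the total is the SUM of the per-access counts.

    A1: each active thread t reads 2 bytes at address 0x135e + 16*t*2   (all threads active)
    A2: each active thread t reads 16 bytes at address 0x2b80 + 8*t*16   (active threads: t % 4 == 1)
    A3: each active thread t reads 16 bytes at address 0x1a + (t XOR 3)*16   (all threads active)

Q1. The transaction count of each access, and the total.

A1: 3 transactions
A2: 2 transactions
A3: 2 transactions

Answer: 3,2,2; total 7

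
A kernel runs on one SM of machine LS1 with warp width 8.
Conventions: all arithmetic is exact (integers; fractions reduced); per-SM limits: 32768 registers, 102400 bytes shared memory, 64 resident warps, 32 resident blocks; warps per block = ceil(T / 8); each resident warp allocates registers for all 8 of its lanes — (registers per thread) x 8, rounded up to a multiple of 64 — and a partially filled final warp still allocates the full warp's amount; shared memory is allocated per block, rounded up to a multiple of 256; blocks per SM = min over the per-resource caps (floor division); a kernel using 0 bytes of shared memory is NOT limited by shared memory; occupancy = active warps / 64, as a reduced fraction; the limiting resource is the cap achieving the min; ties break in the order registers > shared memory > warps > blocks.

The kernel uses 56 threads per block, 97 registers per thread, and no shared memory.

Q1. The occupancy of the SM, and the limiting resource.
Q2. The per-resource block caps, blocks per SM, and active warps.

Answer: occupancy 35/64, limited by registers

registers: 5 blocks
shared memory: no limit (kernel uses none)
warps: 9 blocks
blocks: 32 blocks

Answer: 5 blocks, 35 active warps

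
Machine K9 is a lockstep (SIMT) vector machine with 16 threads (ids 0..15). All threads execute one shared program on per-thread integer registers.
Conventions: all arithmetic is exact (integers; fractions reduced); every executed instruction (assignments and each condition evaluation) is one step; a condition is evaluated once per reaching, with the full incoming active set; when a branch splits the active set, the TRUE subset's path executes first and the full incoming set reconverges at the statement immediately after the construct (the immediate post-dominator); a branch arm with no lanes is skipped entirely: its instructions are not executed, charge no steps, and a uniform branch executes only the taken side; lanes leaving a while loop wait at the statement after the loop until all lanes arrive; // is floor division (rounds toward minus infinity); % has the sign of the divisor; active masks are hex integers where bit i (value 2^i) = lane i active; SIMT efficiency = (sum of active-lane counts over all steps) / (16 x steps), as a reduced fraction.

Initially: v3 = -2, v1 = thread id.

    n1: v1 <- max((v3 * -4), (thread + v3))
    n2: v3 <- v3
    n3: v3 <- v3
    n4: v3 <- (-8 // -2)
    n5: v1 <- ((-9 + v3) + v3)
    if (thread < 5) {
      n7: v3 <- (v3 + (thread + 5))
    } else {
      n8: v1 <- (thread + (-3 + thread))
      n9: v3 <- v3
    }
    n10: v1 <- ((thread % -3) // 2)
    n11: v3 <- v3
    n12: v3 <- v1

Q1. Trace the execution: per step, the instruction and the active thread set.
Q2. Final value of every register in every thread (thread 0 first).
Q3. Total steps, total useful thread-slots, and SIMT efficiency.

step 0: v1 <- max((v3 * -4), (thread + v3)) 0xffff
step 1: v3 <- v3                     0xffff
step 2: v3 <- v3                     0xffff
step 3: v3 <- (-8 // -2)             0xffff
step 4: v1 <- ((-9 + v3) + v3)       0xffff
step 5: eval (thread < 5)            0xffff
step 6: v3 <- (v3 + (thread + 5))    0x001f
step 7: v1 <- (thread + (-3 + thread)) 0xffe0
step 8: v3 <- v3                     0xffe0
step 9: v1 <- ((thread % -3) // 2)   0xffff
step 10: v3 <- v3                     0xffff
step 11: v3 <- v1                     0xffff

Answer: 12 steps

v3: 0,-1,-1,0,-1,-1,0,-1,-1,0,-1,-1,0,-1,-1,0
v1: 0,-1,-1,0,-1,-1,0,-1,-1,0,-1,-1,0,-1,-1,0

steps = 12; useful = 171; efficiency = 171/192 = 57/64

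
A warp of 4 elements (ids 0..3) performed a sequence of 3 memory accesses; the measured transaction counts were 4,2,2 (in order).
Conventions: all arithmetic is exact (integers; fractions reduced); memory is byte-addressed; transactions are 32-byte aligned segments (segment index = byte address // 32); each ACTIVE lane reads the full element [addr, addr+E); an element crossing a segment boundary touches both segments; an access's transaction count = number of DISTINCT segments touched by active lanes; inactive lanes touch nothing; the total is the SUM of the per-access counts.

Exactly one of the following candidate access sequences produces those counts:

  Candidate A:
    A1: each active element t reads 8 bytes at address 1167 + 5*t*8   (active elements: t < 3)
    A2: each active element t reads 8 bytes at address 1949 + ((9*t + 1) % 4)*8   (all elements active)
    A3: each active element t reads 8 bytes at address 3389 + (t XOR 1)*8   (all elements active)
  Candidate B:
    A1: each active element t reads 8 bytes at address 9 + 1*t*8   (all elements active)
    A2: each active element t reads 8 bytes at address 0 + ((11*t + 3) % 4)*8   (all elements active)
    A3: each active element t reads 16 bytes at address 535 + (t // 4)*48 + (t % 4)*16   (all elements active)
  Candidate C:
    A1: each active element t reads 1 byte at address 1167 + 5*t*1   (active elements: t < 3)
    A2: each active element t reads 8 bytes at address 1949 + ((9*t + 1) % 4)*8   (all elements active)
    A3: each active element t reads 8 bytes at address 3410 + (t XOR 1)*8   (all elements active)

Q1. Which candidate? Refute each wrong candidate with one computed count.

B: A1 gives 2 transactions, not 4
C: A1 gives 1 transaction, not 4
A: all counts match (4,2,2)

Answer: A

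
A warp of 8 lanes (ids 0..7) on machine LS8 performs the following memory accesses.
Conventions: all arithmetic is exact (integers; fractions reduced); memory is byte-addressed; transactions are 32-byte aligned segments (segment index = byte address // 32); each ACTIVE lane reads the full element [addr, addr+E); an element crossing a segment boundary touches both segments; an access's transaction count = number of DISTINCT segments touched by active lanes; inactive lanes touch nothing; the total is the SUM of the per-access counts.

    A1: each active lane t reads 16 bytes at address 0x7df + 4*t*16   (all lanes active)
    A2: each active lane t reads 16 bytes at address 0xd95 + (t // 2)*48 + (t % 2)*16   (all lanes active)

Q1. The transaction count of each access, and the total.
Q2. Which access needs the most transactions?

A1: 16 transactions
A2: 7 transactions

Answer: 16,7; total 23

Answer: A1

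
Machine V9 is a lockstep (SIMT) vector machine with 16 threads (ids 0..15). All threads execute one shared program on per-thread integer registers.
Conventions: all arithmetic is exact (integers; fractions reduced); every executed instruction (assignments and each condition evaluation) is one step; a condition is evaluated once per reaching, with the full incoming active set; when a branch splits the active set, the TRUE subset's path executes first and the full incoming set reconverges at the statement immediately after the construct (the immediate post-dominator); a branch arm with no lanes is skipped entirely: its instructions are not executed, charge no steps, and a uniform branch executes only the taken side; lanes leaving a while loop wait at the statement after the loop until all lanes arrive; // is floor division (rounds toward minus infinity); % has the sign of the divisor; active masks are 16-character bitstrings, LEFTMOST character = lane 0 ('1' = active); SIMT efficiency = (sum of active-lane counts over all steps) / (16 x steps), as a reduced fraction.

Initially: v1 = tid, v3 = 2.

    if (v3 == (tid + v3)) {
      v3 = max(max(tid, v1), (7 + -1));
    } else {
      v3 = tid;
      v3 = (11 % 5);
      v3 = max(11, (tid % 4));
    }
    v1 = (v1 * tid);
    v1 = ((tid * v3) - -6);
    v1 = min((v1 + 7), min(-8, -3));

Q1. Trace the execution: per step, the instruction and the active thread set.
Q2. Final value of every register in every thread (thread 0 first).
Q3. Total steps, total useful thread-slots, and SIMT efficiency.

step 0: eval (v3 == (tid + v3))      1111111111111111
step 1: v3 <- max(max(tid, v1), (7 + -1)) 1000000000000000
step 2: v3 <- tid                    0111111111111111
step 3: v3 <- (11 % 5)               0111111111111111
step 4: v3 <- max(11, (tid % 4))     0111111111111111
step 5: v1 <- (v1 * tid)             1111111111111111
step 6: v1 <- ((tid * v3) - -6)      1111111111111111
step 7: v1 <- min((v1 + 7), min(-8, -3)) 1111111111111111

Answer: 8 steps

v1: -8,-8,-8,-8,-8,-8,-8,-8,-8,-8,-8,-8,-8,-8,-8,-8
v3: 6,11,11,11,11,11,11,11,11,11,11,11,11,11,11,11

steps = 8; useful = 110; efficiency = 110/128 = 55/64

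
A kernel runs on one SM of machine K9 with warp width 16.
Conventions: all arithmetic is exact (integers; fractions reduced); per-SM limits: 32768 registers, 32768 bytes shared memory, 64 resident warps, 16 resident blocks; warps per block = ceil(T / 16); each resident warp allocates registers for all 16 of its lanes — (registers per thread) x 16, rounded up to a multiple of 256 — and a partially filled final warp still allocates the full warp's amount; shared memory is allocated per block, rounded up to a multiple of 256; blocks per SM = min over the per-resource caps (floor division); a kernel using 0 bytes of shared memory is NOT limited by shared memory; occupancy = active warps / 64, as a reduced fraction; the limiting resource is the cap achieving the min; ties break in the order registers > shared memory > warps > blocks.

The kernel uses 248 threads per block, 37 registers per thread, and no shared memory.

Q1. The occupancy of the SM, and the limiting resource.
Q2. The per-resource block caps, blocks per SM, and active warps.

Answer: occupancy 1/2, limited by registers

registers: 2 blocks
shared memory: no limit (kernel uses none)
warps: 4 blocks
blocks: 16 blocks

Answer: 2 blocks, 32 active warps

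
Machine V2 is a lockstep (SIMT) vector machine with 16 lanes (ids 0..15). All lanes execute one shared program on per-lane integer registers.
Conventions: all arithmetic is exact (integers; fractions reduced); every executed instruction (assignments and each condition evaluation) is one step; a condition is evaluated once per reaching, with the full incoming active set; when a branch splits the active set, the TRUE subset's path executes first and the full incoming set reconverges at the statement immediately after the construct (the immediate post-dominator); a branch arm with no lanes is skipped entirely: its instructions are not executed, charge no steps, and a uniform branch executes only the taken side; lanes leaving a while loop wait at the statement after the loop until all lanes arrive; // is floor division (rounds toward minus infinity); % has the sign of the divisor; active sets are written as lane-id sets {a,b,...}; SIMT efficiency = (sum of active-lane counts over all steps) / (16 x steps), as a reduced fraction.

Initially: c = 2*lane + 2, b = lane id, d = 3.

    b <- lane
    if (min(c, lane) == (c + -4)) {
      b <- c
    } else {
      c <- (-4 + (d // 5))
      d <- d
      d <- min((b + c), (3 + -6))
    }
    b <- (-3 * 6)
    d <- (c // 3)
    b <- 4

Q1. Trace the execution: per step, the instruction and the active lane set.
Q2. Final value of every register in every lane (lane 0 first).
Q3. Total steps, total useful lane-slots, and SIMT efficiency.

step 0: b <- lane                    {0,1,2,3,4,5,6,7,8,9,10,11,12,13,14,15}
step 1: eval (min(c, lane) == (c + -4)) {0,1,2,3,4,5,6,7,8,9,10,11,12,13,14,15}
step 2: b <- c                       {2}
step 3: c <- (-4 + (d // 5))         {0,1,3,4,5,6,7,8,9,10,11,12,13,14,15}
step 4: d <- d                       {0,1,3,4,5,6,7,8,9,10,11,12,13,14,15}
step 5: d <- min((b + c), (3 + -6))  {0,1,3,4,5,6,7,8,9,10,11,12,13,14,15}
step 6: b <- (-3 * 6)                {0,1,2,3,4,5,6,7,8,9,10,11,12,13,14,15}
step 7: d <- (c // 3)                {0,1,2,3,4,5,6,7,8,9,10,11,12,13,14,15}
step 8: b <- 4                       {0,1,2,3,4,5,6,7,8,9,10,11,12,13,14,15}

Answer: 9 steps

c: -4,-4,6,-4,-4,-4,-4,-4,-4,-4,-4,-4,-4,-4,-4,-4
b: 4,4,4,4,4,4,4,4,4,4,4,4,4,4,4,4
d: -2,-2,2,-2,-2,-2,-2,-2,-2,-2,-2,-2,-2,-2,-2,-2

steps = 9; useful = 126; efficiency = 126/144 = 7/8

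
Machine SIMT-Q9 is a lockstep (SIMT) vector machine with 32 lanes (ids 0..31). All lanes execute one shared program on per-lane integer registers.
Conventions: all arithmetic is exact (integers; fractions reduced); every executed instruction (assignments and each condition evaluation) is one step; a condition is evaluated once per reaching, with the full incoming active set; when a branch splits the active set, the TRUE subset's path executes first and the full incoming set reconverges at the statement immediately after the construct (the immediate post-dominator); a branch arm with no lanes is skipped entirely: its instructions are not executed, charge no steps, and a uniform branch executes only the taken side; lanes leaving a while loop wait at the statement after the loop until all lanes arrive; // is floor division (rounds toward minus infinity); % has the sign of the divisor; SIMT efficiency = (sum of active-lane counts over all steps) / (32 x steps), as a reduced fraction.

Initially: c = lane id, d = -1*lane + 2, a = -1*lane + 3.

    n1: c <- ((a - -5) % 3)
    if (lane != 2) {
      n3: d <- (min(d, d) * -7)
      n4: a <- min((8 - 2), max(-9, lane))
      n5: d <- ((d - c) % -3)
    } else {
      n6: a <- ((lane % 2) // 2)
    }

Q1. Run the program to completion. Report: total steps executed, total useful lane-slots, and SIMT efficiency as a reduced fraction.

Answer: 6 steps, 158 useful, 79/96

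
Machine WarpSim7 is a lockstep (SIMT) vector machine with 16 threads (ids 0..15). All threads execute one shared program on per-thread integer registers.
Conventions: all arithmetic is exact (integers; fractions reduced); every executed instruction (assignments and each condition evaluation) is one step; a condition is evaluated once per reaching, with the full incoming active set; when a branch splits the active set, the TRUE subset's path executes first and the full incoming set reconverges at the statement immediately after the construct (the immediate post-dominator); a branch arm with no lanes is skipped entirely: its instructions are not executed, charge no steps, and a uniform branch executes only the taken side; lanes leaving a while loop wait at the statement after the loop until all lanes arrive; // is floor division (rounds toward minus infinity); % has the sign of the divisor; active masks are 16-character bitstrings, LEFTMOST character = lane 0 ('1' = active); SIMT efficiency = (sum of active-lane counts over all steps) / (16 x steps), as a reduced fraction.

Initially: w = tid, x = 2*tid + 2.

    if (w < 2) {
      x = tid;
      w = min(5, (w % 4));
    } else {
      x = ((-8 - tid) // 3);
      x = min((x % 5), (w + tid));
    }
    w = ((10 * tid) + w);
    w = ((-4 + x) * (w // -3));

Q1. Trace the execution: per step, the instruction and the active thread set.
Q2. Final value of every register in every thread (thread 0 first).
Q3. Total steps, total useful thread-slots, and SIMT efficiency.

step 0: eval (w < 2)                 1111111111111111
step 1: x <- tid                     1100000000000000
step 2: w <- min(5, (w % 4))         1100000000000000
step 3: x <- ((-8 - tid) // 3)       0011111111111111
step 4: x <- min((x % 5), (w + tid)) 0011111111111111
step 5: w <- ((10 * tid) + w)        1111111111111111
step 6: w <- ((-4 + x) * (w // -3))  1111111111111111

Answer: 7 steps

w: 0,12,24,33,45,76,88,104,0,0,0,41,44,48,104,110
x: 0,1,1,1,1,0,0,0,4,4,4,3,3,3,2,2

steps = 7; useful = 80; efficiency = 80/112 = 5/7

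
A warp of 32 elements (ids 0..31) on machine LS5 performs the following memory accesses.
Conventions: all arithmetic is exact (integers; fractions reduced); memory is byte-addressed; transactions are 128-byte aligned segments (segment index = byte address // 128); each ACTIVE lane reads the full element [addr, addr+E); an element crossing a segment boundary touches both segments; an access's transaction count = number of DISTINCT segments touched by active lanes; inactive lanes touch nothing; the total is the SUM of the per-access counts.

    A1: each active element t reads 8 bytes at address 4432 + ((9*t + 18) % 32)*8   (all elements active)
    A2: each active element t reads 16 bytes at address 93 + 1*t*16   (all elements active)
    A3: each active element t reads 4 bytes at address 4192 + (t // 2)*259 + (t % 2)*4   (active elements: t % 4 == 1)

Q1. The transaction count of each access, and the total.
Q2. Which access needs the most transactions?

A1: 3 transactions
A2: 5 transactions
A3: 8 transactions

Answer: 3,5,8; total 16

Answer: A3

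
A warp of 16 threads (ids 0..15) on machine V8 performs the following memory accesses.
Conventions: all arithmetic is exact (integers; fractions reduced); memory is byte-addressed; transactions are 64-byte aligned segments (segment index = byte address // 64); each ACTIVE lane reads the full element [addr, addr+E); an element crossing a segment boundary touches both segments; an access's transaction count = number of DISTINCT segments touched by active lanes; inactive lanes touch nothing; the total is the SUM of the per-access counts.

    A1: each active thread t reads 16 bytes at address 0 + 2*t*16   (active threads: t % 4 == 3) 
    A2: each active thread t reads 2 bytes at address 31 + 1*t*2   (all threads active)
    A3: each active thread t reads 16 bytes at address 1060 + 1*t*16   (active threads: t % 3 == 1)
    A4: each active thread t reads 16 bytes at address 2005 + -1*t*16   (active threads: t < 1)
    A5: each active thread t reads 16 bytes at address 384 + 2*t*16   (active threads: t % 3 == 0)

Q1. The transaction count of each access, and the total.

A1: 4 transactions
A2: 1 transaction
A3: 5 transactions
A4: 1 transaction
A5: 6 transactions

Answer: 4,1,5,1,6; total 17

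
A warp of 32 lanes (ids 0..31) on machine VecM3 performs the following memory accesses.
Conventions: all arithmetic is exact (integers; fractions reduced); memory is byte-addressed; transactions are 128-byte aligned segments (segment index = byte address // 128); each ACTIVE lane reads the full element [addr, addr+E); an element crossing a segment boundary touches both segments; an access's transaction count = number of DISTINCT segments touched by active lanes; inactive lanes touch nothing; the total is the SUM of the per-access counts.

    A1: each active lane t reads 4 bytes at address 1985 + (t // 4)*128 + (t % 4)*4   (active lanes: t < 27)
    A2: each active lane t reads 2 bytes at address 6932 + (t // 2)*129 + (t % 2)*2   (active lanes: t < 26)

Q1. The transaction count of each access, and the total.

A1: 7 transactions
A2: 13 transactions

Answer: 7,13; total 20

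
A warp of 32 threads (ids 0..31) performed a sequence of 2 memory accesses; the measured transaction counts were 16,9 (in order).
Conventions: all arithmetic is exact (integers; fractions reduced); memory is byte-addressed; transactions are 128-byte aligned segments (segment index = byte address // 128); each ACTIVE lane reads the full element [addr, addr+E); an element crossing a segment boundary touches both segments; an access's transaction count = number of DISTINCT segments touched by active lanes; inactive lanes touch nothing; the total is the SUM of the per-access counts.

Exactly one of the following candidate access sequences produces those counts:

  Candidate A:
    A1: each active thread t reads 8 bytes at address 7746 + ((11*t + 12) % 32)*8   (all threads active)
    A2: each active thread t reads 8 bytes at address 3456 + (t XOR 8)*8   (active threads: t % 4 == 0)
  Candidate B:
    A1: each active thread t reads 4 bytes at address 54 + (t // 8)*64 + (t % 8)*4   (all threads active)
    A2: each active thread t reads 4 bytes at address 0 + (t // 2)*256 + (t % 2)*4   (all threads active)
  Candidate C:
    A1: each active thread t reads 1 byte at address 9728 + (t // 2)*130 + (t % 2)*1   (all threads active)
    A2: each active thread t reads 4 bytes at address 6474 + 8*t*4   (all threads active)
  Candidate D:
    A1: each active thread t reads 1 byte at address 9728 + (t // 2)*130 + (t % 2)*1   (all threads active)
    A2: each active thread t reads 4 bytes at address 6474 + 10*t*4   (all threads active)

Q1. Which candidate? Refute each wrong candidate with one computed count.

A: A1 gives 3 transactions, not 16
B: A1 gives 3 transactions, not 16
D: A2 gives 11 transactions, not 9
C: all counts match (16,9)

Answer: C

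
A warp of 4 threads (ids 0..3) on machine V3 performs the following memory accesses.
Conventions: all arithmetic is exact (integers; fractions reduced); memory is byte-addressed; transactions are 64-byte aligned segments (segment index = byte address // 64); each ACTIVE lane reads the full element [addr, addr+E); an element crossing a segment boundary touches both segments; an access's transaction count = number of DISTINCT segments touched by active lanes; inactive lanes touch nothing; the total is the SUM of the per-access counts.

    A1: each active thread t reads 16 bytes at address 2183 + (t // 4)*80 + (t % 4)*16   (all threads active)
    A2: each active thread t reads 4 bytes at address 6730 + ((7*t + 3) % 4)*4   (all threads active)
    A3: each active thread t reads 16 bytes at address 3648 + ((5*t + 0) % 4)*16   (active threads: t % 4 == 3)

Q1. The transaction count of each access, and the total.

A1: 2 transactions
A2: 1 transaction
A3: 1 transaction

Answer: 2,1,1; total 4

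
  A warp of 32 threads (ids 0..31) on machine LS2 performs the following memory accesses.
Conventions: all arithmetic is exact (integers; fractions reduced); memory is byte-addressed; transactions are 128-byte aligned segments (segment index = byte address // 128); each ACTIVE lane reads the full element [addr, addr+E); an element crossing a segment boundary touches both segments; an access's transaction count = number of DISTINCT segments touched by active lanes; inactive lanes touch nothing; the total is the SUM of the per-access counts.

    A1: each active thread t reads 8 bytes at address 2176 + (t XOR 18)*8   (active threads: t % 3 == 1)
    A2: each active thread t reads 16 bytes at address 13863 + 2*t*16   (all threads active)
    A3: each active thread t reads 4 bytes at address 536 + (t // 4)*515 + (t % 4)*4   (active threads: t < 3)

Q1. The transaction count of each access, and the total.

A1: 2 transactions
A2: 9 transactions
A3: 1 transaction

Answer: 2,9,1; total 12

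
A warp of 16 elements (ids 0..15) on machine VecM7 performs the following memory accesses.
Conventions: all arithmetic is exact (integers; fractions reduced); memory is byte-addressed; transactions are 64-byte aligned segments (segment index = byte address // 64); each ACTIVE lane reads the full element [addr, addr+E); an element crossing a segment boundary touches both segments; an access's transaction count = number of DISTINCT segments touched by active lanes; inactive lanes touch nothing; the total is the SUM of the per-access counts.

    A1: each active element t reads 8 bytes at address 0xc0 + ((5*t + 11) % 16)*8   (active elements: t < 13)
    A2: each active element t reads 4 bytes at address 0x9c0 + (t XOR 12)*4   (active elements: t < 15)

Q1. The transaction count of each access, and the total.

A1: 2 transactions
A2: 1 transaction

Answer: 2,1; total 3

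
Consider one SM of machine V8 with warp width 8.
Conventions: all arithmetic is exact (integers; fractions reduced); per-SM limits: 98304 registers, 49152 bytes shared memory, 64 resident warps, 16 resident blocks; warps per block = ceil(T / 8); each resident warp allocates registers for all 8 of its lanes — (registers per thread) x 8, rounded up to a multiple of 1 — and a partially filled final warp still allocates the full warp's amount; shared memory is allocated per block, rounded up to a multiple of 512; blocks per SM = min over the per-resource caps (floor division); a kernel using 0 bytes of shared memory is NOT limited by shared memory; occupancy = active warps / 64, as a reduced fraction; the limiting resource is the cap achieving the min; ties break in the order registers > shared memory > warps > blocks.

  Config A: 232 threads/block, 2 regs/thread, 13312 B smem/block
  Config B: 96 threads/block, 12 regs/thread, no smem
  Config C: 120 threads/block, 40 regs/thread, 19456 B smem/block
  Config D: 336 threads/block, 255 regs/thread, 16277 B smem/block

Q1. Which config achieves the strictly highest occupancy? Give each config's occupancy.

occupancies: A 29/32, B 15/16, C 15/32, D 21/32

Answer: B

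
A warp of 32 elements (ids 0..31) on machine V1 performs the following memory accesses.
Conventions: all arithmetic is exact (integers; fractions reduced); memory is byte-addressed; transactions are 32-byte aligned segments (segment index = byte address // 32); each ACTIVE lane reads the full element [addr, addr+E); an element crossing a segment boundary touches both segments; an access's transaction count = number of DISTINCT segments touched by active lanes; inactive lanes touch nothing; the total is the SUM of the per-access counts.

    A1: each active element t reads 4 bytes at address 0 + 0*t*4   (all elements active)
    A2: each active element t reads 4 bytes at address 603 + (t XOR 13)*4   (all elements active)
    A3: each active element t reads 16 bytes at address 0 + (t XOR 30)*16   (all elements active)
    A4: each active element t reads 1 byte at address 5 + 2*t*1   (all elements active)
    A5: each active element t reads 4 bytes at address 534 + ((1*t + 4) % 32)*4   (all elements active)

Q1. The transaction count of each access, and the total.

A1: 1 transaction
A2: 5 transactions
A3: 16 transactions
A4: 3 transactions
A5: 5 transactions

Answer: 1,5,16,3,5; total 30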